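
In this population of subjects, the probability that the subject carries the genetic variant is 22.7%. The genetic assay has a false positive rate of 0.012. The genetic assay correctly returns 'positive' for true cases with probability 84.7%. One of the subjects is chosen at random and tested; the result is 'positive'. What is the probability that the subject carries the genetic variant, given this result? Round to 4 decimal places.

Let H be the event that the subject carries the genetic variant. P(H) = 0.227, so P(¬H) = 0.773. With E the 'positive' result, P(E|H) = 0.847 and P(E|¬H) = 0.012.
P(E) = 0.847·0.227 + 0.012·0.773 = 0.19227 + 0.0092760 = 0.20155.
By Bayes' theorem, P(H|E) = 0.19227 / 0.20155 = 0.9540.

P(H | E) ≈ 0.9540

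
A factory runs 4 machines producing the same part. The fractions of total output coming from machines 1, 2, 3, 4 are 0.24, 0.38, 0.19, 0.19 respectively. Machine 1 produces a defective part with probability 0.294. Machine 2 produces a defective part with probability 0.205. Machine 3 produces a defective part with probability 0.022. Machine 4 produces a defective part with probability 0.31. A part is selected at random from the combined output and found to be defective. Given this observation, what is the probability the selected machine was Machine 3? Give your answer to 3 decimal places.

Tabulate prior·likelihood by source: [1] prior 0.24, lik 0.294, product 0.07056; [2] prior 0.38, lik 0.205, product 0.07790; [3] prior 0.19, lik 0.022, product 0.004180; [4] prior 0.19, lik 0.31, product 0.05890.
Normalizing constant = 0.21154; the posterior for Machine 3 is its product over the sum, 0.004180/0.21154 = 0.020.

Posterior probability ≈ 0.020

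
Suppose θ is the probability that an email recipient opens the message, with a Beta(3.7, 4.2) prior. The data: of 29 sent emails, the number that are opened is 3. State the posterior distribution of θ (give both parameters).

Posterior: Beta(6.7, 30.2)

The binomial likelihood is conjugate to the Beta prior: with 3 successes and 26 failures, the posterior is Beta(3.7+3, 4.2+26) = Beta(6.7, 30.2).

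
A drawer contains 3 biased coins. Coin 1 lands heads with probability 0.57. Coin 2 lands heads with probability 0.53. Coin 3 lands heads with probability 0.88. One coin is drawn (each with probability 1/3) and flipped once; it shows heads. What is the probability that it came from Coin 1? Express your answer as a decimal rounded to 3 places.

Posterior probability ≈ 0.288

P(heads|C1) = 0.57; P(heads|C2) = 0.53; P(heads|C3) = 0.88.
Prior × likelihood for each source: 0.333333·0.57=0.1900, 0.333333·0.53=0.1767, 0.333333·0.88=0.2933. Summing gives P(heads) = 0.66000.
P(Coin 1 | heads) = 0.1900 / 0.66000 = 0.288.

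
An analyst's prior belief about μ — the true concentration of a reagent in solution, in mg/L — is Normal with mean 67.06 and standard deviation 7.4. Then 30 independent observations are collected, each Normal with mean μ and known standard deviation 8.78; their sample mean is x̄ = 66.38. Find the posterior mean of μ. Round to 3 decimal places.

Posterior mean ≈ 66.410

Prior precision 1/τ₀² = 1/7.4² = 0.0182615; data precision n/σ² = 30/8.78² = 0.389164.
Posterior precision = 0.0182615 + 0.389164 = 0.407425.
Posterior mean = (0.0182615·67.06 + 0.389164·66.38) / 0.407425 = 66.410.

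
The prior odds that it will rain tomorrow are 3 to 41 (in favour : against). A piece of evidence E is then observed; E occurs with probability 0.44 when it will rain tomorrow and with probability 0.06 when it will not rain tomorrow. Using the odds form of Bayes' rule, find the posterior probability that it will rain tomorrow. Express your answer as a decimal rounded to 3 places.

Posterior probability ≈ 0.349

Prior odds = 3/41 = 0.073171. In log-odds, ln(0.073171) = -2.6150.
Add log likelihood ratio: ln(7.3333) = 1.9924.
Posterior log-odds = -0.62253, so posterior odds = exp(-0.62253) = 0.53659. Converting, P(H|E) = 0.53659/1.5366 = 0.349.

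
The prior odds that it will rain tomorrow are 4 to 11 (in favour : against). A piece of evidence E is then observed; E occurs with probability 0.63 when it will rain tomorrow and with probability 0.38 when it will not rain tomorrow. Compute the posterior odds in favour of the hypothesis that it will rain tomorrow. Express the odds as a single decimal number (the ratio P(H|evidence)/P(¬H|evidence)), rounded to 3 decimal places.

Prior odds = 4/11 = 0.36364.
Likelihood ratio for E = 0.63/0.38 = 1.6579.
Posterior odds = prior odds × LR = 0.60287.

Posterior odds ≈ 0.603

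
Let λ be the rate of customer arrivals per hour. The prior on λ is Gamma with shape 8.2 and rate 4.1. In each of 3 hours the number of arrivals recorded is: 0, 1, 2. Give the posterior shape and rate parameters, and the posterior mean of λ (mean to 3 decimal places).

Posterior: Gamma(shape=11.2, rate=7.1); mean ≈ 1.577

The Poisson likelihood adds the total count to the shape and the number of exposure periods to the rate. Here ∑xᵢ = 3 and n = 3, so shape 8.2→11.2 and rate 4.1→7.1.
Posterior mean = shape/rate = 11.2/7.1 = 1.577.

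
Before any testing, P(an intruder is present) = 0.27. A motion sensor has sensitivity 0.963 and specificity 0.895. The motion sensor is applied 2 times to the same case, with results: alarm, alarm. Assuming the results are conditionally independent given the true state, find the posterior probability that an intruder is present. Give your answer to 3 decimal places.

Posterior P(H) ≈ 0.969

Let H be the event that an intruder is present; start with P(H) = 0.27. P('alarm'|H) = 0.963, P('alarm'|¬H) = 0.105.
Update on result 1 ('alarm'): P(H) ← 0.963·0.2700 / (0.963·0.2700 + 0.105·0.7300) = 0.26001/0.33666 = 0.7723.
Update on result 2 ('alarm'): P(H) ← 0.963·0.7723 / (0.963·0.7723 + 0.105·0.2277) = 0.74375/0.76765 = 0.9689.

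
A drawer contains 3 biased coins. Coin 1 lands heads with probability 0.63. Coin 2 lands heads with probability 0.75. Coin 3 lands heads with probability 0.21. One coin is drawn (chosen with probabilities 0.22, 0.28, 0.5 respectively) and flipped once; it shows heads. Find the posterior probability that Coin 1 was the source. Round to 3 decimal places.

Posterior probability ≈ 0.306

Tabulate prior·likelihood by source: [1] prior 0.22, lik 0.63, product 0.1386; [2] prior 0.28, lik 0.75, product 0.2100; [3] prior 0.5, lik 0.21, product 0.1050.
Normalizing constant = 0.45360; the posterior for Coin 1 is its product over the sum, 0.1386/0.45360 = 0.306.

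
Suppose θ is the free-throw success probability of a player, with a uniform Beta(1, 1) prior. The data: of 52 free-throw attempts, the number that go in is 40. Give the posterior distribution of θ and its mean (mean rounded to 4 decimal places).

Posterior: Beta(41, 13); mean ≈ 0.7593

Observing 40 successes and 12 failures updates Beta(1, 1) by adding the success and failure counts to the two shape parameters: α = 1+40 = 41, β = 1+12 = 13.
Posterior mean = α/(α+β) = 41/54 = 0.7593.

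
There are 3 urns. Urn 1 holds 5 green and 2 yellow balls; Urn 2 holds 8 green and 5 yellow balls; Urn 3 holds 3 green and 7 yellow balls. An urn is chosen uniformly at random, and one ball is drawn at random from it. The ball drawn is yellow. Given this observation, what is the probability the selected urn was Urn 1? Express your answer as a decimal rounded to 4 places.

Posterior probability ≈ 0.2085

P(yellow|Urn 1) = 0.2857; P(yellow|Urn 2) = 0.3846; P(yellow|Urn 3) = 0.7.
Prior × likelihood for each source: 0.333333·0.2857=0.09524, 0.333333·0.3846=0.1282, 0.333333·0.7=0.2333. Summing gives P(yellow) = 0.45678.
P(Urn 1 | yellow) = 0.09524 / 0.45678 = 0.2085.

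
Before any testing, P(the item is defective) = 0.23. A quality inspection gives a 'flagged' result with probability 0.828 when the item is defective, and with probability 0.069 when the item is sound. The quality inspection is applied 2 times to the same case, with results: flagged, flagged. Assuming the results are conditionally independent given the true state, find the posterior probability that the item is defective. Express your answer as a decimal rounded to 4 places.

Posterior P(H) ≈ 0.9773

With H the event that the item is defective, the joint likelihood of the observed sequence is P(data|H) = 0.828·0.828 = 0.68558 and P(data|¬H) = 0.069·0.069 = 0.0047610.
Bayes: P(H|data) = 0.23·0.68558 / (0.23·0.68558 + 0.77·0.0047610) = 0.15768/0.16135 = 0.9773.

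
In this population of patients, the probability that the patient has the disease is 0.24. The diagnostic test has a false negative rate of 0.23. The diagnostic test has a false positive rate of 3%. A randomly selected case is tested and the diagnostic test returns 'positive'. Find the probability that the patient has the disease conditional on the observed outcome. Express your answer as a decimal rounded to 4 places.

P(H | E) ≈ 0.8902

Write H for 'the patient has the disease'. Prior odds H:¬H = 0.24/0.76 = 0.31579. For the 'positive' outcome, the likelihood ratio is 0.77/0.03 = 25.667.
Posterior odds = 0.31579 × 25.667 = 8.1053, so P(H|E) = 8.1053/(1+8.1053) = 0.8902.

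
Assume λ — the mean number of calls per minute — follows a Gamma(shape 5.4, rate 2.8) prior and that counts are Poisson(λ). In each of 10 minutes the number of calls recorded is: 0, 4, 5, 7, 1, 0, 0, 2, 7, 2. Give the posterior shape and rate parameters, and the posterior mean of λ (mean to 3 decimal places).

The Poisson likelihood adds the total count to the shape and the number of exposure periods to the rate. Here ∑xᵢ = 28 and n = 10, so shape 5.4→33.4 and rate 2.8→12.8.
Posterior mean = shape/rate = 33.4/12.8 = 2.609.

Posterior: Gamma(shape=33.4, rate=12.8); mean ≈ 2.609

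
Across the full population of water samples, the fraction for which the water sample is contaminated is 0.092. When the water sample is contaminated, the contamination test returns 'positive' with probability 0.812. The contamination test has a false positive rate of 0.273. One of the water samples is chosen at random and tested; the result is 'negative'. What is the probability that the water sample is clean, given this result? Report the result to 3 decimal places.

Let H be the event that the water sample is contaminated. P(H) = 0.092, so P(¬H) = 0.908. With E the 'negative' result, P(E|H) = 0.188 and P(E|¬H) = 0.727.
P(E) = 0.188·0.092 + 0.727·0.908 = 0.017296 + 0.66012 = 0.67741.
By Bayes' theorem, P(H|E) = 0.017296 / 0.67741 = 0.026. Hence P(¬H|E) = 1 − 0.026 = 0.974.

P(¬H | E) ≈ 0.974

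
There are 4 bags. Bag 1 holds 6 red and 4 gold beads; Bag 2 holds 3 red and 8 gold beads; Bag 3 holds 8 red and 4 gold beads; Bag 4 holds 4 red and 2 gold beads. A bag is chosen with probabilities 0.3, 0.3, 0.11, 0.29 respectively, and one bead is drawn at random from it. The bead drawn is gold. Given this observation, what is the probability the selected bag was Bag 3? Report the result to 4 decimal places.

Tabulate prior·likelihood by source: [1] prior 0.3, lik 0.4, product 0.1200; [2] prior 0.3, lik 0.7273, product 0.2182; [3] prior 0.11, lik 0.3333, product 0.03667; [4] prior 0.29, lik 0.3333, product 0.09667.
Normalizing constant = 0.47152; the posterior for Bag 3 is its product over the sum, 0.03667/0.47152 = 0.0778.

Posterior probability ≈ 0.0778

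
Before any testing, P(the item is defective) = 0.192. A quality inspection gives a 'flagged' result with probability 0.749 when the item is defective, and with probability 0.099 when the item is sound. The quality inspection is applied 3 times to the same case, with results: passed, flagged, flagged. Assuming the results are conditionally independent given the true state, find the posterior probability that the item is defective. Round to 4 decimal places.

With H the event that the item is defective, the joint likelihood of the observed sequence is P(data|H) = 0.251·0.749·0.749 = 0.14081 and P(data|¬H) = 0.901·0.099·0.099 = 0.0088307.
Bayes: P(H|data) = 0.192·0.14081 / (0.192·0.14081 + 0.808·0.0088307) = 0.027036/0.034171 = 0.7912.

Posterior P(H) ≈ 0.7912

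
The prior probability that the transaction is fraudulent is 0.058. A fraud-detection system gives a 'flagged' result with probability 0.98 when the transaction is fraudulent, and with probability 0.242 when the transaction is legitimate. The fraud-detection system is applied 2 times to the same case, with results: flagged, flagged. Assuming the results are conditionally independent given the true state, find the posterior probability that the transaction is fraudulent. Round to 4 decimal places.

Posterior P(H) ≈ 0.5024

With H the event that the transaction is fraudulent, the joint likelihood of the observed sequence is P(data|H) = 0.98·0.98 = 0.96040 and P(data|¬H) = 0.242·0.242 = 0.058564.
Bayes: P(H|data) = 0.058·0.96040 / (0.058·0.96040 + 0.942·0.058564) = 0.055703/0.11087 = 0.5024.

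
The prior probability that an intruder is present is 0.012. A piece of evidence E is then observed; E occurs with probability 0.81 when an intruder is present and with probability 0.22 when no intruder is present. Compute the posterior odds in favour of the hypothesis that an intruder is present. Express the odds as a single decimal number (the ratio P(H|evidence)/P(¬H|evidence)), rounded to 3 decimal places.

Prior odds = 0.012/(1−0.012) = 0.012146.
Likelihood ratio for E = 0.81/0.22 = 3.6818.
Posterior odds = prior odds × LR = 0.044718.

Posterior odds ≈ 0.045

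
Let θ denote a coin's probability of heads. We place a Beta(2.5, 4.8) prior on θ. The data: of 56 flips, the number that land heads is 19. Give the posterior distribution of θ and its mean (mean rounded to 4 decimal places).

Posterior: Beta(21.5, 41.8); mean ≈ 0.3397

Observing 19 successes and 37 failures updates Beta(2.5, 4.8) by adding the success and failure counts to the two shape parameters: α = 2.5+19 = 21.5, β = 4.8+37 = 41.8.
E[θ | data] = 21.5/(21.5+41.8) = 0.3397.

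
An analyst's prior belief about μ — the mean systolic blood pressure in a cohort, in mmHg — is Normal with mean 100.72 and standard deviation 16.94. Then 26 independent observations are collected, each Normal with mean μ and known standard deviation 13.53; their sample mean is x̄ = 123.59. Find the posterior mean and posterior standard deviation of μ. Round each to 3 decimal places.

Prior precision 1/τ₀² = 1/16.94² = 0.00348476; data precision n/σ² = 26/13.53² = 0.142029.
Posterior precision = 0.00348476 + 0.142029 = 0.145514, giving posterior SD = 1/√0.145514 = 2.621.
Posterior mean = (0.00348476·100.72 + 0.142029·123.59) / 0.145514 = 123.042.

Posterior mean ≈ 123.042; posterior SD ≈ 2.621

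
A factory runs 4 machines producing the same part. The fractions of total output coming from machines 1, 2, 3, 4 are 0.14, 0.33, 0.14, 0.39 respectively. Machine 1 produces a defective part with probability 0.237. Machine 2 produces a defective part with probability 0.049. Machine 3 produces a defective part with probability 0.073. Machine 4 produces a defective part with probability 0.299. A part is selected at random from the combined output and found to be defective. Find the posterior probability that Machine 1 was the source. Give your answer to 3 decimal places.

Posterior probability ≈ 0.188

P(defective|M1) = 0.237; P(defective|M2) = 0.049; P(defective|M3) = 0.073; P(defective|M4) = 0.299.
Prior × likelihood for each source: 0.14·0.237=0.03318, 0.33·0.049=0.01617, 0.14·0.073=0.01022, 0.39·0.299=0.1166. Summing gives P(defective) = 0.17618.
P(Machine 1 | defective) = 0.03318 / 0.17618 = 0.188.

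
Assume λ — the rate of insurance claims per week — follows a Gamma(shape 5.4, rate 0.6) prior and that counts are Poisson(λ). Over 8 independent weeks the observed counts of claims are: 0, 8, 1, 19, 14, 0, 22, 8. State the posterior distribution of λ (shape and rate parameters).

The Poisson likelihood adds the total count to the shape and the number of exposure periods to the rate. Here ∑xᵢ = 72 and n = 8, so shape 5.4→77.4 and rate 0.6→8.6.

Posterior: Gamma(shape=77.4, rate=8.6)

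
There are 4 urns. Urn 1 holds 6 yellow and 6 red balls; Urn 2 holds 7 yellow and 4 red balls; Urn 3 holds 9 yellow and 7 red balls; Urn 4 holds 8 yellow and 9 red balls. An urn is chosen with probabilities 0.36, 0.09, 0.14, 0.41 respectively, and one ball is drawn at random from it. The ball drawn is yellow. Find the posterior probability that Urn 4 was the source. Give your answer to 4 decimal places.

Posterior probability ≈ 0.3791

P(yellow|Urn 1) = 0.5; P(yellow|Urn 2) = 0.6364; P(yellow|Urn 3) = 0.5625; P(yellow|Urn 4) = 0.4706.
Prior × likelihood for each source: 0.36·0.5=0.1800, 0.09·0.6364=0.05727, 0.14·0.5625=0.07875, 0.41·0.4706=0.1929. Summing gives P(yellow) = 0.50896.
P(Urn 4 | yellow) = 0.1929 / 0.50896 = 0.3791.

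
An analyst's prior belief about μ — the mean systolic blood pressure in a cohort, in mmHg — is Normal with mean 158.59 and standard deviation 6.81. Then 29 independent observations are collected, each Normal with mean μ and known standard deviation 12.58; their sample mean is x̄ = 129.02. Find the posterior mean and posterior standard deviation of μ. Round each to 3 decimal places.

Prior precision 1/τ₀² = 1/6.81² = 0.0215628; data precision n/σ² = 29/12.58² = 0.183247.
Posterior precision = 0.0215628 + 0.183247 = 0.204810, giving posterior SD = 1/√0.204810 = 2.210.
Posterior mean = (0.0215628·158.59 + 0.183247·129.02) / 0.204810 = 132.133.

Posterior mean ≈ 132.133; posterior SD ≈ 2.210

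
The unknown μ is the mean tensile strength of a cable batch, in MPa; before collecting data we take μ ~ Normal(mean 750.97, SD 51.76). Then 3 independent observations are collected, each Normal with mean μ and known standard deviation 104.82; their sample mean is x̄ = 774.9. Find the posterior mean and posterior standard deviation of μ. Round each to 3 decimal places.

Posterior mean ≈ 761.080; posterior SD ≈ 39.335

Prior precision 1/τ₀² = 1/51.76² = 0.00037326; data precision n/σ² = 3/104.82² = 0.00027304.
Posterior precision = 0.00037326 + 0.00027304 = 0.00064630, giving posterior SD = 1/√0.00064630 = 39.335.
Posterior mean = (0.00037326·750.97 + 0.00027304·774.9) / 0.00064630 = 761.080.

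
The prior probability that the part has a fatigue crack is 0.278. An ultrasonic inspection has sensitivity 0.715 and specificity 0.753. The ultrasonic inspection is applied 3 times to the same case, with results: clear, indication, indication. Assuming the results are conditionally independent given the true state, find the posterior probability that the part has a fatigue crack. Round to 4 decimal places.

With H the event that the part has a fatigue crack, the joint likelihood of the observed sequence is P(data|H) = 0.285·0.715·0.715 = 0.14570 and P(data|¬H) = 0.753·0.247·0.247 = 0.045940.
Bayes: P(H|data) = 0.278·0.14570 / (0.278·0.14570 + 0.722·0.045940) = 0.040504/0.073673 = 0.5498.

Posterior P(H) ≈ 0.5498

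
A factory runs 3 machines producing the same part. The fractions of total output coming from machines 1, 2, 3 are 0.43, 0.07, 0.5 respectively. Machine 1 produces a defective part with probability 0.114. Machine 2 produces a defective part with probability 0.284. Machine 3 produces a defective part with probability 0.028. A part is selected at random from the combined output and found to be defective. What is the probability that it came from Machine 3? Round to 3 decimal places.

Tabulate prior·likelihood by source: [1] prior 0.43, lik 0.114, product 0.04902; [2] prior 0.07, lik 0.284, product 0.01988; [3] prior 0.5, lik 0.028, product 0.01400.
Normalizing constant = 0.082900; the posterior for Machine 3 is its product over the sum, 0.01400/0.082900 = 0.169.

Posterior probability ≈ 0.169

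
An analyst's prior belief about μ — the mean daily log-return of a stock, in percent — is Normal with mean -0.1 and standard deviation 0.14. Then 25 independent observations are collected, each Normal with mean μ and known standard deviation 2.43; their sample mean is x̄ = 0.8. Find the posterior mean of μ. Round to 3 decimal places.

With known σ, the Normal prior is conjugate. Weight on the data is w = (n/σ²)/(n/σ² + 1/τ₀²) = 4.23377/(4.23377+51.0204) = 0.076624.
Posterior mean = w·x̄ + (1−w)·μ₀ = 0.076624·0.8 + 0.92338·-0.1 = -0.031.

Posterior mean ≈ -0.031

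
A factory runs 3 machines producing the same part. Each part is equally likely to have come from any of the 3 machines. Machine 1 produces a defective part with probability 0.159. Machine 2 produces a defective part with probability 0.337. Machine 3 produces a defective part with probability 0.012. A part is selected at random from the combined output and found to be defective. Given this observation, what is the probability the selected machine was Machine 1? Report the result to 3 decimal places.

Posterior probability ≈ 0.313

Tabulate prior·likelihood by source: [1] prior 0.333333, lik 0.159, product 0.05300; [2] prior 0.333333, lik 0.337, product 0.1123; [3] prior 0.333333, lik 0.012, product 0.004000.
Normalizing constant = 0.16933; the posterior for Machine 1 is its product over the sum, 0.05300/0.16933 = 0.313.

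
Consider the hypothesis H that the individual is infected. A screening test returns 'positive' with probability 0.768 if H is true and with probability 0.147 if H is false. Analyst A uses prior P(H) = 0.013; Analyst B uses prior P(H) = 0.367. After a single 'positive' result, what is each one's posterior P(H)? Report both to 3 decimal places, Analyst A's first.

The likelihood ratio for a 'positive' result is 0.768/0.147 = 5.2245.
Analyst A: prior odds 0.013/0.987 = 0.013171; posterior odds 0.068813; posterior probability 0.064.
Analyst B: prior odds 0.367/0.633 = 0.57978; posterior odds 3.0290; posterior probability 0.752.

Analyst A: 0.064; Analyst B: 0.752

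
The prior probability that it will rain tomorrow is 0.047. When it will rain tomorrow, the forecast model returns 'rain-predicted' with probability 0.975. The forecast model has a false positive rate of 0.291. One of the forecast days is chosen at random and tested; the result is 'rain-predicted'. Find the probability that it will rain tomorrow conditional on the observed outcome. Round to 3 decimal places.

P(H | E) ≈ 0.142

Write H for 'it will rain tomorrow'. Prior odds H:¬H = 0.047/0.953 = 0.049318. For the 'rain-predicted' outcome, the likelihood ratio is 0.975/0.291 = 3.3505.
Posterior odds = 0.049318 × 3.3505 = 0.16524, so P(H|E) = 0.16524/(1+0.16524) = 0.142.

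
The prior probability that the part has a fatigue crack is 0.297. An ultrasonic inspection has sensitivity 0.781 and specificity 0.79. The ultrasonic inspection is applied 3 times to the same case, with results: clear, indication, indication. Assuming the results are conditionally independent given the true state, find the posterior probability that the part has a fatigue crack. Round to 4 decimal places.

Posterior P(H) ≈ 0.6183

With H the event that the part has a fatigue crack, the joint likelihood of the observed sequence is P(data|H) = 0.219·0.781·0.781 = 0.13358 and P(data|¬H) = 0.79·0.21·0.21 = 0.034839.
Bayes: P(H|data) = 0.297·0.13358 / (0.297·0.13358 + 0.703·0.034839) = 0.039674/0.064166 = 0.6183.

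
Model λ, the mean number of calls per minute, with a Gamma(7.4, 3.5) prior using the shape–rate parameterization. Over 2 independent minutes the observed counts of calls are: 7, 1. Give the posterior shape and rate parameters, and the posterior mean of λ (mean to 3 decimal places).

The Poisson likelihood adds the total count to the shape and the number of exposure periods to the rate. Here ∑xᵢ = 8 and n = 2, so shape 7.4→15.4 and rate 3.5→5.5.
E[λ | data] = 15.4/5.5 = 2.800.

Posterior: Gamma(shape=15.4, rate=5.5); mean ≈ 2.800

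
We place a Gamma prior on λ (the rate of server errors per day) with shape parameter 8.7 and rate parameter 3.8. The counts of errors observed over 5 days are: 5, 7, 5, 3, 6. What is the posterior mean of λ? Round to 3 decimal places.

Posterior mean ≈ 3.943

Total count ∑xᵢ = 26 over n = 5 days.
Gamma is conjugate to the Poisson likelihood: posterior is Gamma(shape = 8.7+26 = 34.7, rate = 3.8+5 = 8.8).
E[λ | data] = 34.7/8.8 = 3.943.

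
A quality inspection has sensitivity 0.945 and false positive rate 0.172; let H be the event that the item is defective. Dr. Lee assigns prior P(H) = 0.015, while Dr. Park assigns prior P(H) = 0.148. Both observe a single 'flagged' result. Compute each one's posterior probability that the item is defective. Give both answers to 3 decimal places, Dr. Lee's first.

P('+'|H) = 0.945, P('+'|¬H) = 0.172.
Dr. Lee: numerator 0.945·0.015 = 0.014175; evidence = 0.014175+0.172·0.985 = 0.18359; posterior = 0.077.
Dr. Park: numerator 0.945·0.148 = 0.13986; evidence = 0.13986+0.172·0.852 = 0.28640; posterior = 0.488.

Dr. Lee: 0.077; Dr. Park: 0.488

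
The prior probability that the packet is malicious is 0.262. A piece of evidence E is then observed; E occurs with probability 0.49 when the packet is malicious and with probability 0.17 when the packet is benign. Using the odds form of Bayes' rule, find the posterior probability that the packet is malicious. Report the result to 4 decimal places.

Prior odds = 0.262/(1−0.262) = 0.35501. In log-odds, ln(0.35501) = -1.0356.
Add log likelihood ratio: ln(2.8824) = 1.0586.
Posterior log-odds = 0.023008, so posterior odds = exp(0.023008) = 1.0233. Converting, P(H|E) = 1.0233/2.0233 = 0.5058.

Posterior probability ≈ 0.5058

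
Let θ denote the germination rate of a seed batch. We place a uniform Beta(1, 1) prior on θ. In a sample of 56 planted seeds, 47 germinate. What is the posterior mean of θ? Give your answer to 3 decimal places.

Observing 47 successes and 9 failures updates Beta(1, 1) by adding the success and failure counts to the two shape parameters: α = 1+47 = 48, β = 1+9 = 10.
Posterior mean = α/(α+β) = 48/58 = 0.828.

Posterior mean ≈ 0.828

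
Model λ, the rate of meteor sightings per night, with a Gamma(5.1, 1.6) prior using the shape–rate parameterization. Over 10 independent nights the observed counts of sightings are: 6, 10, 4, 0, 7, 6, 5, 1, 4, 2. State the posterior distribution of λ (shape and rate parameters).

The Poisson likelihood adds the total count to the shape and the number of exposure periods to the rate. Here ∑xᵢ = 45 and n = 10, so shape 5.1→50.1 and rate 1.6→11.6.

Posterior: Gamma(shape=50.1, rate=11.6)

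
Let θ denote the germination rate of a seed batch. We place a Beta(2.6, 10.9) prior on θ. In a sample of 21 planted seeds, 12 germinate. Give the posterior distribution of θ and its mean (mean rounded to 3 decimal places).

Observing 12 successes and 9 failures updates Beta(2.6, 10.9) by adding the success and failure counts to the two shape parameters: α = 2.6+12 = 14.6, β = 10.9+9 = 19.9.
E[θ | data] = 14.6/(14.6+19.9) = 0.423.

Posterior: Beta(14.6, 19.9); mean ≈ 0.423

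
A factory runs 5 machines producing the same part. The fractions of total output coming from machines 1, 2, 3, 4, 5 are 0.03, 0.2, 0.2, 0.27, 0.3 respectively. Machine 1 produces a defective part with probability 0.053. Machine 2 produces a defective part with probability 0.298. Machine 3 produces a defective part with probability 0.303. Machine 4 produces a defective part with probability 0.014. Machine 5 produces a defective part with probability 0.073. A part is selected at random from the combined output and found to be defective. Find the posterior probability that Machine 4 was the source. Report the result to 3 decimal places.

Posterior probability ≈ 0.026

P(defective|M1) = 0.053; P(defective|M2) = 0.298; P(defective|M3) = 0.303; P(defective|M4) = 0.014; P(defective|M5) = 0.073.
Prior × likelihood for each source: 0.03·0.053=0.001590, 0.2·0.298=0.05960, 0.2·0.303=0.06060, 0.27·0.014=0.003780, 0.3·0.073=0.02190. Summing gives P(defective) = 0.14747.
P(Machine 4 | defective) = 0.003780 / 0.14747 = 0.026.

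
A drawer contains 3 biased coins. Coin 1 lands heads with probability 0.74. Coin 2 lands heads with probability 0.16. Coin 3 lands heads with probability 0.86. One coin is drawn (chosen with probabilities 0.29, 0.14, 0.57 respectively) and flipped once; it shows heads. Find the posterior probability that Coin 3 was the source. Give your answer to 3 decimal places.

Tabulate prior·likelihood by source: [1] prior 0.29, lik 0.74, product 0.2146; [2] prior 0.14, lik 0.16, product 0.02240; [3] prior 0.57, lik 0.86, product 0.4902.
Normalizing constant = 0.72720; the posterior for Coin 3 is its product over the sum, 0.4902/0.72720 = 0.674.

Posterior probability ≈ 0.674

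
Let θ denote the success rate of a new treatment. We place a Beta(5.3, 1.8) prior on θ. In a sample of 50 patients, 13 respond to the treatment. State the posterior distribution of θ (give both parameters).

The binomial likelihood is conjugate to the Beta prior: with 13 successes and 37 failures, the posterior is Beta(5.3+13, 1.8+37) = Beta(18.3, 38.8).

Posterior: Beta(18.3, 38.8)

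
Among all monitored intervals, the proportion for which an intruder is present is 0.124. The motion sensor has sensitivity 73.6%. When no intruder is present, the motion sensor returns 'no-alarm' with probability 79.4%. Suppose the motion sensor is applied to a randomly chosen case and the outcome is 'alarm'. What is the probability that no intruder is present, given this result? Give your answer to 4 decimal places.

Write H for 'an intruder is present'. Prior odds H:¬H = 0.124/0.876 = 0.14155. For the 'alarm' outcome, the likelihood ratio is 0.736/0.206 = 3.5728.
Posterior odds = 0.14155 × 3.5728 = 0.50574, so P(H|E) = 0.50574/(1+0.50574) = 0.3359. Then P(¬H|E) = 1 − 0.3359 = 0.6641.

P(¬H | E) ≈ 0.6641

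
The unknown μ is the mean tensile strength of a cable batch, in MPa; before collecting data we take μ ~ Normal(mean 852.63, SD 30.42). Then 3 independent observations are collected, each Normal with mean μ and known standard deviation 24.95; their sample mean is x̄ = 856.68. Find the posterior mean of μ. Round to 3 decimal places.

Posterior mean ≈ 855.938

With known σ, the Normal prior is conjugate. Weight on the data is w = (n/σ²)/(n/σ² + 1/τ₀²) = 0.00481926/(0.00481926+0.00108064) = 0.81684.
Posterior mean = w·x̄ + (1−w)·μ₀ = 0.81684·856.68 + 0.18316·852.63 = 855.938.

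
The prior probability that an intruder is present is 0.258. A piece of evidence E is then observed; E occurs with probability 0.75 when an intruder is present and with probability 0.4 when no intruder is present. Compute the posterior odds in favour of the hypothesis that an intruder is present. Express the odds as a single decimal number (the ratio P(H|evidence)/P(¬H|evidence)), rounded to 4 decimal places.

Posterior odds ≈ 0.6520

Prior odds = 0.258/(1−0.258) = 0.34771. In log-odds, ln(0.34771) = -1.0564.
Add log likelihood ratio: ln(1.8750) = 0.62861.
Posterior log-odds = -0.42778, so posterior odds = exp(-0.42778) = 0.65195.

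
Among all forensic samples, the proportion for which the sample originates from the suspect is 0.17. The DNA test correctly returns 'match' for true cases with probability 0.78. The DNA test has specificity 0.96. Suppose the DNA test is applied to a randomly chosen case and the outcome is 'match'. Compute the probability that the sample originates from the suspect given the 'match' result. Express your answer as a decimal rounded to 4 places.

P(H | E) ≈ 0.7998

Write H for 'the sample originates from the suspect'. Prior odds H:¬H = 0.17/0.83 = 0.20482. For the 'match' outcome, the likelihood ratio is 0.78/0.04 = 19.500.
Posterior odds = 0.20482 × 19.500 = 3.9940, so P(H|E) = 3.9940/(1+3.9940) = 0.7998.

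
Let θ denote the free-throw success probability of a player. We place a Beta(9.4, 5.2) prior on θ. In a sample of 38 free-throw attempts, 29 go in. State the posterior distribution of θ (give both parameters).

The binomial likelihood is conjugate to the Beta prior: with 29 successes and 9 failures, the posterior is Beta(9.4+29, 5.2+9) = Beta(38.4, 14.2).

Posterior: Beta(38.4, 14.2)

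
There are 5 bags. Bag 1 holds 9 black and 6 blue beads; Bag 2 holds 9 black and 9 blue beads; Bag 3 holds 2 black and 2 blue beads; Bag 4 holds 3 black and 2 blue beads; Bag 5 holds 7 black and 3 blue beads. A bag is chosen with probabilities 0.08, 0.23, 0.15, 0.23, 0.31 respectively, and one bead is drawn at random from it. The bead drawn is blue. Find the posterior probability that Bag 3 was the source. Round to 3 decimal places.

P(blue|Bag 1) = 0.4; P(blue|Bag 2) = 0.5; P(blue|Bag 3) = 0.5; P(blue|Bag 4) = 0.4; P(blue|Bag 5) = 0.3.
Prior × likelihood for each source: 0.08·0.4=0.03200, 0.23·0.5=0.1150, 0.15·0.5=0.07500, 0.23·0.4=0.09200, 0.31·0.3=0.09300. Summing gives P(blue) = 0.40700.
P(Bag 3 | blue) = 0.07500 / 0.40700 = 0.184.

Posterior probability ≈ 0.184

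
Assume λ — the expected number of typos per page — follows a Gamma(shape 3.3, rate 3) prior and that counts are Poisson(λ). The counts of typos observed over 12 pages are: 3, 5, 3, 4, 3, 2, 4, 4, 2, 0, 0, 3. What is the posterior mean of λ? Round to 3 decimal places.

Posterior mean ≈ 2.420

Total count ∑xᵢ = 33 over n = 12 pages.
Gamma is conjugate to the Poisson likelihood: posterior is Gamma(shape = 3.3+33 = 36.3, rate = 3+12 = 15).
Posterior mean = shape/rate = 36.3/15 = 2.420.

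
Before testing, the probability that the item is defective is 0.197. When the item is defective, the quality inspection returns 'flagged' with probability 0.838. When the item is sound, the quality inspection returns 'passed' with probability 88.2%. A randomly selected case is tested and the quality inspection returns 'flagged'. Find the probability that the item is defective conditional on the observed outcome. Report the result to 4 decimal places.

Let H be the event that the item is defective. P(H) = 0.197, so P(¬H) = 0.803. With E the 'flagged' result, P(E|H) = 0.838 and P(E|¬H) = 0.118.
P(E) = 0.838·0.197 + 0.118·0.803 = 0.16509 + 0.094754 = 0.25984.
By Bayes' theorem, P(H|E) = 0.16509 / 0.25984 = 0.6353.

P(H | E) ≈ 0.6353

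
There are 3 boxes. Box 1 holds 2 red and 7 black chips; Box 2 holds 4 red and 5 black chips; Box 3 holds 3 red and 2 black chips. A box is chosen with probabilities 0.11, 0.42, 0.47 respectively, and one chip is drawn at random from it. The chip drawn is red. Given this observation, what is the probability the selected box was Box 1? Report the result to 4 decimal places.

Tabulate prior·likelihood by source: [1] prior 0.11, lik 0.2222, product 0.02444; [2] prior 0.42, lik 0.4444, product 0.1867; [3] prior 0.47, lik 0.6, product 0.2820.
Normalizing constant = 0.49311; the posterior for Box 1 is its product over the sum, 0.02444/0.49311 = 0.0496.

Posterior probability ≈ 0.0496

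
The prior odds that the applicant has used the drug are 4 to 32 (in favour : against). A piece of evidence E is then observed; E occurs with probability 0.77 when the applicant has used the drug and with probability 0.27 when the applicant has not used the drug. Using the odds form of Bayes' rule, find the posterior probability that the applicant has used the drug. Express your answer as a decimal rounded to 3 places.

Prior odds = 4/32 = 0.12500. In log-odds, ln(0.12500) = -2.0794.
Add log likelihood ratio: ln(2.8519) = 1.0480.
Posterior log-odds = -1.0315, so posterior odds = exp(-1.0315) = 0.35648. Converting, P(H|E) = 0.35648/1.3565 = 0.263.

Posterior probability ≈ 0.263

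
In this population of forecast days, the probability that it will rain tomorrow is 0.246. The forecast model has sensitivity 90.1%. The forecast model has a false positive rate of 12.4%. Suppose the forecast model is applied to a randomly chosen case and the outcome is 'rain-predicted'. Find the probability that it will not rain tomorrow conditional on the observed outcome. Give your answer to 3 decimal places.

P(¬H | E) ≈ 0.297

Write H for 'it will rain tomorrow'. Prior odds H:¬H = 0.246/0.754 = 0.32626. For the 'rain-predicted' outcome, the likelihood ratio is 0.901/0.124 = 7.2661.
Posterior odds = 0.32626 × 7.2661 = 2.3706, so P(H|E) = 2.3706/(1+2.3706) = 0.703. Then P(¬H|E) = 1 − 0.703 = 0.297.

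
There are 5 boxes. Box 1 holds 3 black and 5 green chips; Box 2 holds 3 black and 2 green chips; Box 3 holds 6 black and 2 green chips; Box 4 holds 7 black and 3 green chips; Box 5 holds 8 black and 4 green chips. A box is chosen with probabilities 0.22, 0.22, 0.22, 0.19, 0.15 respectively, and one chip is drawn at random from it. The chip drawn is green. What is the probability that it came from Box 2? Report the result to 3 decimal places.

Posterior probability ≈ 0.227

Tabulate prior·likelihood by source: [1] prior 0.22, lik 0.625, product 0.1375; [2] prior 0.22, lik 0.4, product 0.08800; [3] prior 0.22, lik 0.25, product 0.05500; [4] prior 0.19, lik 0.3, product 0.05700; [5] prior 0.15, lik 0.3333, product 0.05000.
Normalizing constant = 0.38750; the posterior for Box 2 is its product over the sum, 0.08800/0.38750 = 0.227.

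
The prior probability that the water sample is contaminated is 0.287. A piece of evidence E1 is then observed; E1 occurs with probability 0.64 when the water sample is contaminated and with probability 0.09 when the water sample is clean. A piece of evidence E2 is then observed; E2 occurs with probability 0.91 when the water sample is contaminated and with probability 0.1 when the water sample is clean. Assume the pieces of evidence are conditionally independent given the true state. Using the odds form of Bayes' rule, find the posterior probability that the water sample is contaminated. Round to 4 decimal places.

Prior odds = 0.287/(1−0.287) = 0.40252.
Likelihood ratio for E1 = 0.64/0.09 = 7.1111.
Likelihood ratio for E2 = 0.91/0.1 = 9.1000.
Posterior odds = prior odds × LR₁ × LR₂ = 26.048.
Posterior probability = odds/(1+odds) = 26.048/27.048 = 0.9630.

Posterior probability ≈ 0.9630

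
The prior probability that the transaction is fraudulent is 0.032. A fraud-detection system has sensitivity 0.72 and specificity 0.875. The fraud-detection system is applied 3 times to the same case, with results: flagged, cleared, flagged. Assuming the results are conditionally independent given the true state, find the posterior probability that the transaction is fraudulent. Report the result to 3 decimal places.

Posterior P(H) ≈ 0.260

With H the event that the transaction is fraudulent, the joint likelihood of the observed sequence is P(data|H) = 0.72·0.28·0.72 = 0.14515 and P(data|¬H) = 0.125·0.875·0.125 = 0.013672.
Bayes: P(H|data) = 0.032·0.14515 / (0.032·0.14515 + 0.968·0.013672) = 0.0046449/0.017879 = 0.2598.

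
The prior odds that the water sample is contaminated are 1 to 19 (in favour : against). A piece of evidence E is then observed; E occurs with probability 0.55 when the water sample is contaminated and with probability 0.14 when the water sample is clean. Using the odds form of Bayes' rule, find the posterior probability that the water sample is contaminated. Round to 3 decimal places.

Prior odds = 1/19 = 0.052632.
Likelihood ratio for E = 0.55/0.14 = 3.9286.
Posterior odds = prior odds × LR = 0.20677.
Posterior probability = odds/(1+odds) = 0.20677/1.2068 = 0.171.

Posterior probability ≈ 0.171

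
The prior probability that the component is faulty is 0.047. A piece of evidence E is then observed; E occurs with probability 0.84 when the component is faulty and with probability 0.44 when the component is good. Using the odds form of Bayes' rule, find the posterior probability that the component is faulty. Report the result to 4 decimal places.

Prior odds = 0.047/(1−0.047) = 0.049318. In log-odds, ln(0.049318) = -3.0095.
Add log likelihood ratio: ln(1.9091) = 0.64663.
Posterior log-odds = -2.3628, so posterior odds = exp(-2.3628) = 0.094152. Converting, P(H|E) = 0.094152/1.0942 = 0.0861.

Posterior probability ≈ 0.0861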